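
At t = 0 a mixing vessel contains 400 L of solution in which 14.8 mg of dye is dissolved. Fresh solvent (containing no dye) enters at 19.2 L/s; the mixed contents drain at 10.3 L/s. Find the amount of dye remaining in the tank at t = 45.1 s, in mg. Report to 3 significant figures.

6.62 mg

Let m(t) be the amount of dye. Volume: V(t) = V₀ + (Q_in − Q_out) t = 400 + 8.9000 t; V(45.1) = 801.39 L.
Species balance (pure solvent in): dm/dt = −Q_out · m/V(t).
Separate: dm/m = −Q_out dt/V(t) ⇒ ln(m/m₀) = −(Q_out/(Q_in−Q_out)) ln(V/V₀).
m = m₀ (V₀/V)^(Q_out/(Q_in−Q_out)) = 14.8 × (400/801.39)^(1.1573) = 6.6223 mg.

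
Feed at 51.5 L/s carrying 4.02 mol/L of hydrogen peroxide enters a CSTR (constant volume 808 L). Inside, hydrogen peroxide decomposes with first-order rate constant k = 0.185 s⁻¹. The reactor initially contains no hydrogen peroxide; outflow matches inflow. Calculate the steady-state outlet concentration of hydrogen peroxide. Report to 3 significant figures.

Species balance: V dC/dt = Q C_in − Q C − k V C.
At steady state: 0 = Q C_in − (Q + kV) C_ss, so C_ss = Q C_in/(Q + kV).
C_ss = 51.5·4.02/(51.5 + 0.185·808) = 207.03/200.98 = 1.0301 mol/L.

1.03 mol/L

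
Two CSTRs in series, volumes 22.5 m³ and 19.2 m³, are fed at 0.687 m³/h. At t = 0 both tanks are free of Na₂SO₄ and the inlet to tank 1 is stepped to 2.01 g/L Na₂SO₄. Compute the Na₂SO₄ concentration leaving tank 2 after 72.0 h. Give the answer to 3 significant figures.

Species balance on tank i: dCᵢ/dt = (Cᵢ₋₁ − Cᵢ)/τᵢ with τᵢ = Vᵢ/Q.
τ₁ = 22.5/0.687 = 32.751 h; τ₂ = 19.2/0.687 = 27.948 h.
Solving the cascade with C₁(0)=C₂(0)=0 gives C₂(t) = C_in[1 − (τ₁ e^(−t/τ₁) − τ₂ e^(−t/τ₂))/(τ₁ − τ₂)].
At t = 72.0: e^(−t/τ₁) = 0.11098, e^(−t/τ₂) = 0.076059.
C₂ = 2.01·[1 − (32.751·0.11098 − 27.948·0.076059)/(4.8035)] = 2.01·0.68584 = 1.3785 g/L.

1.38 g/L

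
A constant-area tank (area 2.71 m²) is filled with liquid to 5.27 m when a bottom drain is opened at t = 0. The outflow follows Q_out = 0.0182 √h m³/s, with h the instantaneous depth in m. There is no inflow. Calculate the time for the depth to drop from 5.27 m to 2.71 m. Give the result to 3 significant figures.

A dh/dt = −Q_out = −0.0182 √h.
This is separable: 2 d(√h)/dt = −0.0182/A, so √h = √h₀ − (0.0182/(2A)) t.
t = 2A(√h₀ − √h)/0.0182 = 2·2.71·(√5.27 − √2.71)/0.0182
  = 5.4200 × (2.2956 − 1.6462) / 0.0182 = 193.40 s.

193 s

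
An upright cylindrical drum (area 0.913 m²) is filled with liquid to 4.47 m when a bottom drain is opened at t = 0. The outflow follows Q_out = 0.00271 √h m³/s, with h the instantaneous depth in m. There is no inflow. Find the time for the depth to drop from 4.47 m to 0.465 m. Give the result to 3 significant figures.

965 s

With no inflow, A dh/dt = −0.00271 √h.
∫ h^(−1/2) dh = −(0.00271/A) ∫ dt, giving 2√h = 2√h₀ − (0.00271/A) t.
t = 2A(√h₀ − √h)/0.00271 = 2·0.913·(√4.47 − √0.465)/0.00271
  = 1.8260 × (2.1142 − 0.68191) / 0.00271 = 965.10 s.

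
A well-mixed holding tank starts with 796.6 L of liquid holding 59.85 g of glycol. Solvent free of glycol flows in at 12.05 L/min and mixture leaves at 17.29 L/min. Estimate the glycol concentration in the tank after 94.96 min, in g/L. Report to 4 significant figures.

0.007892 g/L

Let m(t) be the amount of glycol. Volume: V(t) = V₀ + (Q_in − Q_out) t = 796.6 − 5.24000 t; V(94.96) = 299.010 L.
Species balance (pure solvent in): dm/dt = −Q_out · m/V(t).
Separate: dm/m = −Q_out dt/V(t) ⇒ ln(m/m₀) = −(Q_out/(Q_in−Q_out)) ln(V/V₀).
m = m₀ (V₀/V)^(Q_out/(Q_in−Q_out)) = 59.85 × (796.6/299.010)^(-3.29962) = 2.35990 g.
C = m/V = 2.35990/299.010 = 0.00789241 g/L.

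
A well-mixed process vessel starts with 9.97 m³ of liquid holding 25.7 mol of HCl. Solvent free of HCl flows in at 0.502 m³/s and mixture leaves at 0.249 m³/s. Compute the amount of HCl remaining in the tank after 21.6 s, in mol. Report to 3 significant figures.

Let m(t) be the amount of HCl. Volume: V(t) = V₀ + (Q_in − Q_out) t = 9.97 + 0.25300 t; V(21.6) = 15.435 m³.
Species balance (pure solvent in): dm/dt = −Q_out · m/V(t).
Separate: dm/m = −Q_out dt/V(t) ⇒ ln(m/m₀) = −(Q_out/(Q_in−Q_out)) ln(V/V₀).
m = m₀ (V₀/V)^(Q_out/(Q_in−Q_out)) = 25.7 × (9.97/15.435)^(0.98419) = 16.716 mol.

16.7 mol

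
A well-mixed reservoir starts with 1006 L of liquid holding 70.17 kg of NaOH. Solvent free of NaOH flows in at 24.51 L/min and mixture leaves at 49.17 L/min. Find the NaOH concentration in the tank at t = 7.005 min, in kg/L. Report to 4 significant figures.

Total volume: dV/dt = Q_in − Q_out = -24.6600 L/min, so V(t) = 1006 − 24.6600 t and V(7.005) = 833.257 L.
Solute balance: dm/dt = 0 − Q_out C = −Q_out m/V(t).
Separate: dm/m = −Q_out dt/V(t) ⇒ ln(m/m₀) = −(Q_out/(Q_in−Q_out)) ln(V/V₀).
m = m₀ (V₀/V)^(Q_out/(Q_in−Q_out)) = 70.17 × (1006/833.257)^(-1.99392) = 48.1960 kg.
C = m/V = 48.1960/833.257 = 0.0578405 kg/L.

0.05784 kg/L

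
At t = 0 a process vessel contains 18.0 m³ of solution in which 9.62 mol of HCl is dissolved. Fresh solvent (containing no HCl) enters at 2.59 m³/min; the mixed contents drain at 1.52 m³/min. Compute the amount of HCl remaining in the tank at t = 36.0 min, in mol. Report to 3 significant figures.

1.89 mol

Let m(t) be the amount of HCl. Volume: V(t) = V₀ + (Q_in − Q_out) t = 18.0 + 1.0700 t; V(36.0) = 56.520 m³.
Species balance (pure solvent in): dm/dt = −Q_out · m/V(t).
Separate: dm/m = −Q_out dt/V(t) ⇒ ln(m/m₀) = −(Q_out/(Q_in−Q_out)) ln(V/V₀).
m = m₀ (V₀/V)^(Q_out/(Q_in−Q_out)) = 9.62 × (18.0/56.520)^(1.4206) = 1.8935 mol.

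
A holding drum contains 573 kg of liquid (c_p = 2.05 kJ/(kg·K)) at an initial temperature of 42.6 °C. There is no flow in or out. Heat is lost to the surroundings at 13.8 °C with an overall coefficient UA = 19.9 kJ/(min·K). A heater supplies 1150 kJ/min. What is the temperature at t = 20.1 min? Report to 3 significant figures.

51.0 °C

M c_p dT/dt = −UA(T − T_amb) + Q̇.
dT/dt = (T_ss − T)/τ with T_ss = T_amb + Q̇/UA = 13.8 + 1150/19.9 = 71.589 °C, τ = M c_p/UA = 573·2.05/19.9 = 59.028 min.
This is linear first-order; T(t) = T_ss + (T₀ − T_ss) e^(−t/τ).
T(20.1) = 71.589 + (-28.989)·0.71140 = 50.966 °C.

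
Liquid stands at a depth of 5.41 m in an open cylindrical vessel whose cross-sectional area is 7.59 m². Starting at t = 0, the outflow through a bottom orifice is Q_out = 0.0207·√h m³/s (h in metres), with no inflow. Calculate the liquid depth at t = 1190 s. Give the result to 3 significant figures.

0.495 m

Unsteady balance on liquid volume: A dh/dt = −0.0207 √h.
Separate and integrate: 2(√h − √h₀) = −(0.0207/A) t.
√h = √5.41 − 0.0207·1190/(2·7.59) = 2.3259 − 1.6227 = 0.70321.
h = 0.70321² = 0.49451 m.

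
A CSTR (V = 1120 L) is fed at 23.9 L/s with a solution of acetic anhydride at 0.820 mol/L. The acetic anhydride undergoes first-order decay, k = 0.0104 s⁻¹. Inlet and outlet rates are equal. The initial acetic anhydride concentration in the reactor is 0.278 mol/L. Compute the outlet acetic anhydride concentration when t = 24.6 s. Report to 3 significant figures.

Accumulation = in − out − consumed: V dC/dt = Q C_in − Q C − k V C.
dC/dt = (Q/V) C_in − (Q/V + k) C; effective rate a = Q/V + k = 0.021339 + 0.0104 = 0.031739 s⁻¹.
C_ss = Q C_in/(Q + kV) = 0.55131 mol/L; C(t) = C_ss + (C₀ − C_ss) e^(−a t).
C(24.6) = 0.55131 + (-0.27331)·e^(−0.031739·24.6) = 0.55131 + (-0.27331)·0.45805 = 0.42612 mol/L.

0.426 mol/L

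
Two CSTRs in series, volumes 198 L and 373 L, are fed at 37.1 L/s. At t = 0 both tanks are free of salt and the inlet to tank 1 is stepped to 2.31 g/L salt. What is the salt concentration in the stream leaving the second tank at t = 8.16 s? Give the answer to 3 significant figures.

Time constants: τᵢ = Vᵢ/Q for each well-mixed tank.
τ₁ = 198/37.1 = 5.3369 s; τ₂ = 373/37.1 = 10.054 s.
Tank 1: C₁ = C_in(1 − e^(−t/τ₁)). Tank 2 (τ₁ ≠ τ₂): C₂ = C_in[1 − (τ₁ e^(−t/τ₁) − τ₂ e^(−t/τ₂))/(τ₁ − τ₂)].
At t = 8.16: e^(−t/τ₁) = 0.21676, e^(−t/τ₂) = 0.44414.
C₂ = 2.31·[1 − (5.3369·0.21676 − 10.054·0.44414)/(-4.7170)] = 2.31·0.29860 = 0.68977 g/L.

0.690 g/L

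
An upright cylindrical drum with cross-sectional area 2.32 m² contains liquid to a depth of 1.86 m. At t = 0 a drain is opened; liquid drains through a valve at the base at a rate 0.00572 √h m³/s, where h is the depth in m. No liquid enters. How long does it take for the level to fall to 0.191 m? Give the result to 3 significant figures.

With no inflow, A dh/dt = −0.00572 √h.
∫ h^(−1/2) dh = −(0.00572/A) ∫ dt, giving 2√h = 2√h₀ − (0.00572/A) t.
t = 2A(√h₀ − √h)/0.00572 = 2·2.32·(√1.86 − √0.191)/0.00572
  = 4.6400 × (1.3638 − 0.43704) / 0.00572 = 751.80 s.

752 s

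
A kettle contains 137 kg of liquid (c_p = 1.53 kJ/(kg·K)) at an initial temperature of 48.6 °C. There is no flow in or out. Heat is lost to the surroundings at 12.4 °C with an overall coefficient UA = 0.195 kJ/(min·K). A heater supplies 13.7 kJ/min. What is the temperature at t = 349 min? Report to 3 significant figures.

Lumped-capacitance energy balance: M c_p dT/dt = UA(T_amb − T) + Q̇.
dT/dt = (T_ss − T)/τ with T_ss = T_amb + Q̇/UA = 12.4 + 13.7/0.195 = 82.656 °C, τ = M c_p/UA = 137·1.53/0.195 = 1074.9 min.
This is linear first-order; T(t) = T_ss + (T₀ − T_ss) e^(−t/τ).
T(349) = 82.656 + (-34.056)·0.72276 = 58.042 °C.

58.0 °C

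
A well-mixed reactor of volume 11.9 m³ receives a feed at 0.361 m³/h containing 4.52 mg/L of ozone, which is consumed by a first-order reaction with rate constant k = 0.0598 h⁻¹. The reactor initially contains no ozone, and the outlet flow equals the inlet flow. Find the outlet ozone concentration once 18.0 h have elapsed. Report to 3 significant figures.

1.22 mg/L

Accumulation = in − out − consumed: V dC/dt = Q C_in − Q C − k V C.
This is linear with rate a = Q/V + k = 0.090136 h⁻¹.
C_ss = Q C_in/(Q + kV) = 1.5212 mg/L; C(t) = C_ss + (C₀ − C_ss) e^(−a t).
C(18.0) = 1.5212 + (-1.5212)·e^(−0.090136·18.0) = 1.5212 + (-1.5212)·0.19741 = 1.2209 mg/L.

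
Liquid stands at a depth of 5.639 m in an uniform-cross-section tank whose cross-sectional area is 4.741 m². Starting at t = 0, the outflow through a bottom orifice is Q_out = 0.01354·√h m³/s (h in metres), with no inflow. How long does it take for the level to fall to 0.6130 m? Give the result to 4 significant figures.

1115 s

With no inflow, A dh/dt = −0.01354 √h.
Separate and integrate: 2(√h − √h₀) = −(0.01354/A) t.
t = 2A(√h₀ − √h)/0.01354 = 2·4.741·(√5.639 − √0.6130)/0.01354
  = 9.48200 × (2.37466 − 0.782943) / 0.01354 = 1114.67 s.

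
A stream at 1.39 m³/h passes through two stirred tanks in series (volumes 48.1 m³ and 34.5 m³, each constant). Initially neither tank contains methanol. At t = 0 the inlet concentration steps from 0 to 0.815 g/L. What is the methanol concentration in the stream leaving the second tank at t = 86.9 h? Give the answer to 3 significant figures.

0.643 g/L

Time constants: τᵢ = Vᵢ/Q for each well-mixed tank.
τ₁ = 48.1/1.39 = 34.604 h; τ₂ = 34.5/1.39 = 24.820 h.
Solving the cascade with C₁(0)=C₂(0)=0 gives C₂(t) = C_in[1 − (τ₁ e^(−t/τ₁) − τ₂ e^(−t/τ₂))/(τ₁ − τ₂)].
At t = 86.9: e^(−t/τ₁) = 0.081167, e^(−t/τ₂) = 0.030162.
C₂ = 0.815·[1 − (34.604·0.081167 − 24.820·0.030162)/(9.7842)] = 0.815·0.78944 = 0.64340 g/L.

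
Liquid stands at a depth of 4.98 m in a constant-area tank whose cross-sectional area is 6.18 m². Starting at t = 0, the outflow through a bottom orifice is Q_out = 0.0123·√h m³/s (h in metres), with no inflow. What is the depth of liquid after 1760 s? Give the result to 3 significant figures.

0.231 m

Accumulation of liquid (constant cross-section A): A dh/dt = −0.0123 √h.
∫ h^(−1/2) dh = −(0.0123/A) ∫ dt, giving 2√h = 2√h₀ − (0.0123/A) t.
√h = √4.98 − 0.0123·1760/(2·6.18) = 2.2316 − 1.7515 = 0.48014.
h = 0.48014² = 0.23053 m.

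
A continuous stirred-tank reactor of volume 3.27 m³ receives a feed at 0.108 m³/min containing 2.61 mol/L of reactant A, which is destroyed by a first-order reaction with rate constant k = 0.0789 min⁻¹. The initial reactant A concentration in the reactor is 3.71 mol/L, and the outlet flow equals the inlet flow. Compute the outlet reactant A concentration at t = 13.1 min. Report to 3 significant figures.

1.45 mol/L

V dC/dt = Q(C_in − C) − k V C.
This is linear with rate a = Q/V + k = 0.11193 min⁻¹.
C_ss = Q C_in/(Q + kV) = 0.77016 mol/L; C(t) = C_ss + (C₀ − C_ss) e^(−a t).
C(13.1) = 0.77016 + (2.9398)·e^(−0.11193·13.1) = 0.77016 + (2.9398)·0.23079 = 1.4486 mol/L.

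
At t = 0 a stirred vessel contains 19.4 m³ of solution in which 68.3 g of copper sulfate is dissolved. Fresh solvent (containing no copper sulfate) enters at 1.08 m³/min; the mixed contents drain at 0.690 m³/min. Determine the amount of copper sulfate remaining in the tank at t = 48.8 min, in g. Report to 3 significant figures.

20.4 g

Total volume: dV/dt = Q_in − Q_out = 0.39000 m³/min, so V(t) = 19.4 + 0.39000 t and V(48.8) = 38.432 m³.
Solute balance: dm/dt = 0 − Q_out C = −Q_out m/V(t).
dm/m = −Q_out dt/(V₀ + 0.39000 t); integrating gives ln(m/m₀) = −(Q_out/(Q_in−Q_out)) ln(V/V₀).
m = m₀ (V₀/V)^(Q_out/(Q_in−Q_out)) = 68.3 × (19.4/38.432)^(1.7692) = 20.378 g.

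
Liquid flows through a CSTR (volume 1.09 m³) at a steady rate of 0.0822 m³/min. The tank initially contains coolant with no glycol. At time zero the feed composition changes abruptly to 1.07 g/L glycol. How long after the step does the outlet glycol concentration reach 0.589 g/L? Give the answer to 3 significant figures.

Mass balance on the solute (V constant): V dC/dt = Q(C_in − C), so τ = V/Q = 13.260 min.
C(t) = C_in + (C₀ − C_in) e^(−t/τ). Set C = 0.589 and solve for t:
e^(−t/τ) = (C − C_in)/(C₀ − C_in) = (0.589 − 1.07)/(0 − 1.07) = 0.44953
t = −τ ln(…) = 13.260 × 0.79955 = 10.602 min.

10.6 min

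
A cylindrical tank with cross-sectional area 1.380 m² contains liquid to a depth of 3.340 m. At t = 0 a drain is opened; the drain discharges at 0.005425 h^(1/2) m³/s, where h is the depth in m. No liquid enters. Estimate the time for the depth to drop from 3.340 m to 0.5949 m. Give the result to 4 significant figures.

Volume balance on the tank: A dh/dt = −0.005425 √h.
This is separable: 2 d(√h)/dt = −0.005425/A, so √h = √h₀ − (0.005425/(2A)) t.
t = 2A(√h₀ − √h)/0.005425 = 2·1.380·(√3.340 − √0.5949)/0.005425
  = 2.76000 × (1.82757 − 0.771298) / 0.005425 = 537.383 s.

537.4 s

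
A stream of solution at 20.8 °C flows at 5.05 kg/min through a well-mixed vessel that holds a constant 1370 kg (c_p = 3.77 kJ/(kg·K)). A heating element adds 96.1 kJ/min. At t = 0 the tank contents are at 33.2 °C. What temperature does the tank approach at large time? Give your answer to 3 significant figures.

25.8 °C

First-law balance (no shaft work): M c_p dT/dt = ṁ c_p (T_in − T) + 96.1.
At steady state dT/dt = 0 ⇒ T_ss = T_in + Q̇/(ṁ c_p) = 20.8 + 96.1/(5.05·3.77) = 25.848 °C.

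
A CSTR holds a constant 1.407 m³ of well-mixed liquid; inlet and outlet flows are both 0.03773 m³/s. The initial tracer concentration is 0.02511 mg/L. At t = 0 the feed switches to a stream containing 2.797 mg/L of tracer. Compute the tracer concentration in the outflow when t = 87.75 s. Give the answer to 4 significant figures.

2.533 mg/L

Mass balance on the solute (V constant): V dC/dt = Q(C_in − C).
Time constant τ = V/Q = 1.407/0.03773 = 37.2913 s.
Solution: C(t) = C_in + (C₀ − C_in) e^(−t/τ).
C(87.75) = 2.797 + (0.02511 − 2.797)·e^(−87.75/37.2913) = 2.797 + (-2.77189)·0.0950743 = 2.53346 mg/L.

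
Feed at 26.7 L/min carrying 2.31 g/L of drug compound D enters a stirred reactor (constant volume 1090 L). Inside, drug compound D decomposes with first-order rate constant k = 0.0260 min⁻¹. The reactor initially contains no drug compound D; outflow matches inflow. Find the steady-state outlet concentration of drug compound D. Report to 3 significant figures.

1.12 g/L

V dC/dt = Q(C_in − C) − k V C.
Steady state (dC/dt = 0): C_ss = Q C_in/(Q + kV) = C_in/(1 + kV/Q).
C_ss = 26.7·2.31/(26.7 + 0.0260·1090) = 61.677/55.040 = 1.1206 g/L.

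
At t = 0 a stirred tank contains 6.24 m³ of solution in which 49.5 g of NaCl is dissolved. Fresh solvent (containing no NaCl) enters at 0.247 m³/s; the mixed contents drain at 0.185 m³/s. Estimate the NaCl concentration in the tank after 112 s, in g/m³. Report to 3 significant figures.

Total volume: dV/dt = Q_in − Q_out = 0.062000 m³/s, so V(t) = 6.24 + 0.062000 t and V(112) = 13.184 m³.
Species balance (pure solvent in): dm/dt = −Q_out · m/V(t).
dm/m = −Q_out dt/(V₀ + 0.062000 t); integrating gives ln(m/m₀) = −(Q_out/(Q_in−Q_out)) ln(V/V₀).
m = m₀ (V₀/V)^(Q_out/(Q_in−Q_out)) = 49.5 × (6.24/13.184)^(2.9839) = 5.3120 g.
C = m/V = 5.3120/13.184 = 0.40291 g/m³.

0.403 g/m³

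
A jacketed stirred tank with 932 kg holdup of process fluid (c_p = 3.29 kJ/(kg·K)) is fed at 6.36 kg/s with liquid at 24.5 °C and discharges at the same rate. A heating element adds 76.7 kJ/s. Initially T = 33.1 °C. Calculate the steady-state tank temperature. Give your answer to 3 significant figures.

Unsteady energy balance on the tank contents: M c_p dT/dt = ṁ c_p (T_in − T) + 76.7.
At steady state dT/dt = 0 ⇒ T_ss = T_in + Q̇/(ṁ c_p) = 24.5 + 76.7/(6.36·3.29) = 28.166 °C.

28.2 °C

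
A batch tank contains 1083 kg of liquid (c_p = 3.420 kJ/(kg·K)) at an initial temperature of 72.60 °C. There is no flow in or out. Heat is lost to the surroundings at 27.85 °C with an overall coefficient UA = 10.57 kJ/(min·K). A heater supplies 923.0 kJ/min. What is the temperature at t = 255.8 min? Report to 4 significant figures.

94.66 °C

Lumped-capacitance energy balance: M c_p dT/dt = UA(T_amb − T) + Q̇.
dT/dt = (T_ss − T)/τ with T_ss = T_amb + Q̇/UA = 27.85 + 923.0/10.57 = 115.173 °C, τ = M c_p/UA = 1083·3.420/10.57 = 350.412 min.
T approaches T_ss exponentially: T(t) = T_ss + (T₀ − T_ss) e^(−t/τ).
T(255.8) = 115.173 + (-42.5726)·0.481911 = 94.6564 °C.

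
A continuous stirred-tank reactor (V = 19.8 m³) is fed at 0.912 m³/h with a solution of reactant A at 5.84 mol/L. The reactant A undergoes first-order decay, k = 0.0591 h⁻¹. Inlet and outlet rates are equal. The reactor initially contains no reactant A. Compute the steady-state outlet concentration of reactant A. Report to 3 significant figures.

Species balance: V dC/dt = Q C_in − Q C − k V C.
Steady state (dC/dt = 0): C_ss = Q C_in/(Q + kV) = C_in/(1 + kV/Q).
C_ss = 0.912·5.84/(0.912 + 0.0591·19.8) = 5.3261/2.0822 = 2.5579 mol/L.

2.56 mol/L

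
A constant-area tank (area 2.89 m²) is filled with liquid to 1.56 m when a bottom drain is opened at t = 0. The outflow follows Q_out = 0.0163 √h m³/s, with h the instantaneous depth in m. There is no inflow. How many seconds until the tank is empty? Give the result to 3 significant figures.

With no inflow, A dh/dt = −0.0163 √h.
∫ h^(−1/2) dh = −(0.0163/A) ∫ dt, giving 2√h = 2√h₀ − (0.0163/A) t.
Set h = 0: 2√h₀ = (0.0163/A) t_empty ⇒ t_empty = 2A√h₀/0.0163.
t_empty = 2·2.89·√1.56/0.0163 = 5.7800·1.2490/0.0163 = 442.90 s.

443 s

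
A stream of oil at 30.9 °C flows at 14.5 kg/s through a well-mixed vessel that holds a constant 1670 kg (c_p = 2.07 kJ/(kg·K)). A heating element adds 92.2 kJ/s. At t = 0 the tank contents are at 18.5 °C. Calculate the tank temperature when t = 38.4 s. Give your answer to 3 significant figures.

22.9 °C

M c_p dT/dt = ṁ c_p (T_in − T) + Q̇.
Rearrange: dT/dt = (T_ss − T)/τ with τ = M/ṁ = 115.17 s and T_ss = T_in + Q̇/(ṁ c_p) = 33.972 °C.
T approaches T_ss exponentially: T(t) = T_ss + (T₀ − T_ss) e^(−t/τ).
T(38.4) = 33.972 + (-15.472)·e^(−38.4/115.17) = 33.972 + (-15.472)·0.71647 = 22.887 °C.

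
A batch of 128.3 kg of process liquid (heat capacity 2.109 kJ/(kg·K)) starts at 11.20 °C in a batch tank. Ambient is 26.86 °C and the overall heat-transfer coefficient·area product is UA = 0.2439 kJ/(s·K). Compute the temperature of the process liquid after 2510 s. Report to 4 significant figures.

Energy balance: M c_p dT/dt = −UA(T − T_amb).
dT/dt = (T_ss − T)/τ with T_ss = T_amb = 26.8600 °C, τ = M c_p/UA = 128.3·2.109/0.2439 = 1109.41 s.
Solution: T(t) = T_ss + (T₀ − T_ss) e^(−t/τ).
T(2510) = 26.8600 + (-15.6600)·0.104093 = 25.2299 °C.

25.23 °C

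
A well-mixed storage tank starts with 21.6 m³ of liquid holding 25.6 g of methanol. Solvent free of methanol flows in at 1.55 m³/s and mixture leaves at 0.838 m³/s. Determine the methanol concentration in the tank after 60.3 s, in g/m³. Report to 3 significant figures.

0.109 g/m³

Total volume: dV/dt = Q_in − Q_out = 0.71200 m³/s, so V(t) = 21.6 + 0.71200 t and V(60.3) = 64.534 m³.
Species balance (pure solvent in): dm/dt = −Q_out · m/V(t).
dm/m = −Q_out dt/(V₀ + 0.71200 t); integrating gives ln(m/m₀) = −(Q_out/(Q_in−Q_out)) ln(V/V₀).
m = m₀ (V₀/V)^(Q_out/(Q_in−Q_out)) = 25.6 × (21.6/64.534)^(1.1770) = 7.0598 g.
C = m/V = 7.0598/64.534 = 0.10940 g/m³.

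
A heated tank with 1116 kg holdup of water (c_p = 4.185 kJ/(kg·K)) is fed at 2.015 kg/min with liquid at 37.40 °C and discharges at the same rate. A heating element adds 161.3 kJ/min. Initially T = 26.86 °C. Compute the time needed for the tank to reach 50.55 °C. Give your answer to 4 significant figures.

M c_p dT/dt = ṁ c_p (T_in − T) + Q̇.
τ = M/ṁ = 553.846 min; T_ss = T_in + Q̇/(ṁ c_p) = 56.5277 °C.
T(t) = T_ss + (T₀ − T_ss) e^(−t/τ). Set T = 50.55:
e^(−t/τ) = (50.55 − 56.5277)/(26.86 − 56.5277) = 0.201490
t = −553.846 · ln(0.201490) = 887.271 min.

887.3 min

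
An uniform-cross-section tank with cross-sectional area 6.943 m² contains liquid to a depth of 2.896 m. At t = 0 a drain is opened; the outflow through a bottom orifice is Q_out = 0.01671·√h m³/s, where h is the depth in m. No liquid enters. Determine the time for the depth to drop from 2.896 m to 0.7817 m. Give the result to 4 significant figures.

Unsteady balance on liquid volume: A dh/dt = −0.01671 √h.
Separate and integrate: 2(√h − √h₀) = −(0.01671/A) t.
t = 2A(√h₀ − √h)/0.01671 = 2·6.943·(√2.896 − √0.7817)/0.01671
  = 13.8860 × (1.70176 − 0.884138) / 0.01671 = 679.447 s.

679.4 s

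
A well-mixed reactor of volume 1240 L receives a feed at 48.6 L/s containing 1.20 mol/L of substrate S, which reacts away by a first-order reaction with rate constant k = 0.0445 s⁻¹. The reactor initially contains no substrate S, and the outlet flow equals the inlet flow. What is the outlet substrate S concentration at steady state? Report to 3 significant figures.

0.562 mol/L

Accumulation = in − out − consumed: V dC/dt = Q C_in − Q C − k V C.
At steady state: 0 = Q C_in − (Q + kV) C_ss, so C_ss = Q C_in/(Q + kV).
C_ss = 48.6·1.20/(48.6 + 0.0445·1240) = 58.320/103.78 = 0.56196 mol/L.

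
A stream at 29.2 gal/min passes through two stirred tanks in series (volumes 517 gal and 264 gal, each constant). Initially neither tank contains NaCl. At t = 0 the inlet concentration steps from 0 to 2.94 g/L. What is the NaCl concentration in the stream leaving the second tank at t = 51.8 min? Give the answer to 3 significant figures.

Time constants: τᵢ = Vᵢ/Q for each well-mixed tank.
τ₁ = 517/29.2 = 17.705 min; τ₂ = 264/29.2 = 9.0411 min.
Solving the cascade with C₁(0)=C₂(0)=0 gives C₂(t) = C_in[1 − (τ₁ e^(−t/τ₁) − τ₂ e^(−t/τ₂))/(τ₁ − τ₂)].
At t = 51.8: e^(−t/τ₁) = 0.053630, e^(−t/τ₂) = 0.0032490.
C₂ = 2.94·[1 − (17.705·0.053630 − 9.0411·0.0032490)/(8.6644)] = 2.94·0.89380 = 2.6278 g/L.

2.63 g/L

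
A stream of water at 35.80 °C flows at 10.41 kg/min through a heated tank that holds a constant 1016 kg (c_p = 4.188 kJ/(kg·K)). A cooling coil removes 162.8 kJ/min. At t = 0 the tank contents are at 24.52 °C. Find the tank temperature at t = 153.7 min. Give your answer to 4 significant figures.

30.50 °C

Energy balance: M c_p dT/dt = ṁ c_p (T_in − T) − 162.8.
τ = M/ṁ = 97.5985 min; T_ss = T_in − Q̇/(ṁ c_p) = 35.80 − 162.8/(10.41·4.188) = 32.0658 °C.
Integrating: T(t) = T_ss + (T₀ − T_ss) e^(−t/τ).
T(153.7) = 32.0658 + (-7.54580)·e^(−153.7/97.5985) = 32.0658 + (-7.54580)·0.207045 = 30.5035 °C.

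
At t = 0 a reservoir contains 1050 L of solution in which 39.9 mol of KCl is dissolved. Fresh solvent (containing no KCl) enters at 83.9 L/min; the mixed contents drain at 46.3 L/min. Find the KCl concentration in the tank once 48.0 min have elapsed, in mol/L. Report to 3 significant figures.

0.00408 mol/L

Total volume: dV/dt = Q_in − Q_out = 37.600 L/min, so V(t) = 1050 + 37.600 t and V(48.0) = 2854.8 L.
Species balance (pure solvent in): dm/dt = −Q_out · m/V(t).
Separate: dm/m = −Q_out dt/V(t) ⇒ ln(m/m₀) = −(Q_out/(Q_in−Q_out)) ln(V/V₀).
m = m₀ (V₀/V)^(Q_out/(Q_in−Q_out)) = 39.9 × (1050/2854.8)^(1.2314) = 11.643 mol.
C = m/V = 11.643/2854.8 = 0.0040785 mol/L.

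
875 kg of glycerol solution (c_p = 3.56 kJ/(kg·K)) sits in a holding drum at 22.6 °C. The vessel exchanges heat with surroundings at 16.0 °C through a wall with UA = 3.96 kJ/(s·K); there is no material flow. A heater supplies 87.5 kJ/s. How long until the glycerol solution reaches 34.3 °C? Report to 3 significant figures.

1110 s

Unsteady energy balance on the tank contents: M c_p dT/dt = −UA(T − T_amb) + Q̇.
τ = M c_p/UA = 786.62 s; T_ss = T_amb + Q̇/UA = 16.0 + 87.5/3.96 = 38.096 °C.
T(t) = T_ss + (T₀ − T_ss)e^(−t/τ); set T = 34.3:
t = −τ ln[(T − T_ss)/(T₀ − T_ss)] = −786.62 · ln(0.24496) = 1106.5 s.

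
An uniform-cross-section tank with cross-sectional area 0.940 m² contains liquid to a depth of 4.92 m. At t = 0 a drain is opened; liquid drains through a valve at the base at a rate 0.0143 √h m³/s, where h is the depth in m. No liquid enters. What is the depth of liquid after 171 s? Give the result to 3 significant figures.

Volume balance on the tank: A dh/dt = −0.0143 √h.
Separate and integrate: 2(√h − √h₀) = −(0.0143/A) t.
√h = √4.92 − 0.0143·171/(2·0.940) = 2.2181 − 1.3007 = 0.91742.
h = 0.91742² = 0.84165 m.

0.842 m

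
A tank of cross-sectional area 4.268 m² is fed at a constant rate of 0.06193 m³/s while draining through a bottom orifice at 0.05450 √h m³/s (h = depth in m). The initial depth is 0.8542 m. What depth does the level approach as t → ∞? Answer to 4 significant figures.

Level balance: A dh/dt = 0.06193 − 0.05450 √h. Setting dh/dt = 0:
Q_in = 0.05450 √h_ss ⇒ √h_ss = 0.06193/0.05450 = 1.13633.
h_ss = 1.13633² = 1.29125 m. (Since h₀ = 0.8542 m < h_ss, the level will rise toward this value.)

1.291 m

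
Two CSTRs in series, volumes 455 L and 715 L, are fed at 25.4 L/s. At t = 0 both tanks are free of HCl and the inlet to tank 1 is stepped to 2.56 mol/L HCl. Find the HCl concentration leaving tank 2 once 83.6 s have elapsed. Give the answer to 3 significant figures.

2.24 mol/L

Each tank obeys Vᵢ dCᵢ/dt = Q(Cᵢ₋₁ − Cᵢ), so τᵢ = Vᵢ/Q.
τ₁ = 455/25.4 = 17.913 s; τ₂ = 715/25.4 = 28.150 s.
Tank 1: C₁ = C_in(1 − e^(−t/τ₁)). Tank 2 (τ₁ ≠ τ₂): C₂ = C_in[1 − (τ₁ e^(−t/τ₁) − τ₂ e^(−t/τ₂))/(τ₁ − τ₂)].
At t = 83.6: e^(−t/τ₁) = 0.0094014, e^(−t/τ₂) = 0.051311.
C₂ = 2.56·[1 − (17.913·0.0094014 − 28.150·0.051311)/(-10.236)] = 2.56·0.87535 = 2.2409 mol/L.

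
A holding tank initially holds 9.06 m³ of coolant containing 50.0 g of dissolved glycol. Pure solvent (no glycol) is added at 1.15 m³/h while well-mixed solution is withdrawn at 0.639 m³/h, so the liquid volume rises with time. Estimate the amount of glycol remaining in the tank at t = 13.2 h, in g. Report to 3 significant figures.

24.9 g

Let m(t) be the amount of glycol. Volume: V(t) = V₀ + (Q_in − Q_out) t = 9.06 + 0.51100 t; V(13.2) = 15.805 m³.
No glycol enters, so dm/dt = −Q_out · (m/V).
dm/m = −Q_out dt/(V₀ + 0.51100 t); integrating gives ln(m/m₀) = −(Q_out/(Q_in−Q_out)) ln(V/V₀).
m = m₀ (V₀/V)^(Q_out/(Q_in−Q_out)) = 50.0 × (9.06/15.805)^(1.2505) = 24.932 g.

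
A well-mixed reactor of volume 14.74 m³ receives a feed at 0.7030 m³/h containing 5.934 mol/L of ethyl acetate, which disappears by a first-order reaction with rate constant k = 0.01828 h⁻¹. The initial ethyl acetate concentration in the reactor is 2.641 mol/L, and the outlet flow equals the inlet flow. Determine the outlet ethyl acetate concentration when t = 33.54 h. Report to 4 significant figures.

Accumulation = in − out − consumed: V dC/dt = Q C_in − Q C − k V C.
dC/dt = (Q/V) C_in − (Q/V + k) C; effective rate a = Q/V + k = 0.0476934 + 0.01828 = 0.0659734 h⁻¹.
C_ss = Q C_in/(Q + kV) = 4.28980 mol/L; C(t) = C_ss + (C₀ − C_ss) e^(−a t).
C(33.54) = 4.28980 + (-1.64880)·e^(−0.0659734·33.54) = 4.28980 + (-1.64880)·0.109400 = 4.10942 mol/L.

4.109 mol/L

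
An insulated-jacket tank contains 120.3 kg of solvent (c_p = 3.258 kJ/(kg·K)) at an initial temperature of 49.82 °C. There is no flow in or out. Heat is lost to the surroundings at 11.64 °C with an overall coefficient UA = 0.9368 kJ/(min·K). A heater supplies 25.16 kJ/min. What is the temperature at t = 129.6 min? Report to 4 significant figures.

Lumped-capacitance energy balance: M c_p dT/dt = UA(T_amb − T) + Q̇.
dT/dt = (T_ss − T)/τ with T_ss = T_amb + Q̇/UA = 11.64 + 25.16/0.9368 = 38.4974 °C, τ = M c_p/UA = 120.3·3.258/0.9368 = 418.379 min.
Solution: T(t) = T_ss + (T₀ − T_ss) e^(−t/τ).
T(129.6) = 38.4974 + (11.3226)·0.733618 = 46.8039 °C.

46.80 °C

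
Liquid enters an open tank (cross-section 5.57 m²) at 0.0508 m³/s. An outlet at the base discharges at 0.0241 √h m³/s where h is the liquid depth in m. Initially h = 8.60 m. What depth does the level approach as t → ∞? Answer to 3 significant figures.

A dh/dt = Q_in − 0.0241 √h. Steady state requires inflow = outflow:
Q_in = 0.0241 √h_ss ⇒ √h_ss = 0.0508/0.0241 = 2.1079.
h_ss = 2.1079² = 4.4432 m. (Since h₀ = 8.60 m > h_ss, the level will fall toward this value.)

4.44 m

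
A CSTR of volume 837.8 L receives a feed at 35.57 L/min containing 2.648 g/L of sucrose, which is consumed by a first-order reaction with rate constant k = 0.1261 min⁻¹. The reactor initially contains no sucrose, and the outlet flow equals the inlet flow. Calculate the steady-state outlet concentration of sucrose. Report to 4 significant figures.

Accumulation = in − out − consumed: V dC/dt = Q C_in − Q C − k V C.
Steady state (dC/dt = 0): C_ss = Q C_in/(Q + kV) = C_in/(1 + kV/Q).
C_ss = 35.57·2.648/(35.57 + 0.1261·837.8) = 94.1894/141.217 = 0.666985 g/L.

0.6670 g/L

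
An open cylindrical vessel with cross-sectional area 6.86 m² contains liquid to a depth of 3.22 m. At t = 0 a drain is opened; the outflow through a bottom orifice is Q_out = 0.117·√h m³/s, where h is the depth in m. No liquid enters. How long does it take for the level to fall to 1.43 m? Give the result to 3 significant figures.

70.2 s

Volume balance on the tank: A dh/dt = −0.117 √h.
∫ h^(−1/2) dh = −(0.117/A) ∫ dt, giving 2√h = 2√h₀ − (0.117/A) t.
t = 2A(√h₀ − √h)/0.117 = 2·6.86·(√3.22 − √1.43)/0.117
  = 13.720 × (1.7944 − 1.1958) / 0.117 = 70.196 s.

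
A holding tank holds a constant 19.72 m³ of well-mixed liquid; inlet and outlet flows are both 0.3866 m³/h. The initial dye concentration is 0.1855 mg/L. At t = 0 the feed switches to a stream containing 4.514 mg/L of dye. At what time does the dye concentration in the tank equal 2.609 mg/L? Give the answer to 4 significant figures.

Unsteady species balance (constant V, well mixed): V dC/dt = Q(C_in − C), so τ = V/Q = 51.0088 h.
C(t) = C_in + (C₀ − C_in) e^(−t/τ). Set C = 2.609 and solve for t:
e^(−t/τ) = (C − C_in)/(C₀ − C_in) = (2.609 − 4.514)/(0.1855 − 4.514) = 0.440106
t = −τ ln(…) = 51.0088 × 0.820739 = 41.8649 h.

41.86 h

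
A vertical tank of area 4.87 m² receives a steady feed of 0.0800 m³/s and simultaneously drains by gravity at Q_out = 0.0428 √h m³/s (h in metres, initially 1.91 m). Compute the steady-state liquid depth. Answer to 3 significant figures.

3.49 m

Volume balance on the tank: A dh/dt = Q_in − 0.0428 √h. At steady state dh/dt = 0:
Q_in = 0.0428 √h_ss ⇒ √h_ss = 0.0800/0.0428 = 1.8692.
h_ss = 1.8692² = 3.4938 m. (Since h₀ = 1.91 m < h_ss, the level will rise toward this value.)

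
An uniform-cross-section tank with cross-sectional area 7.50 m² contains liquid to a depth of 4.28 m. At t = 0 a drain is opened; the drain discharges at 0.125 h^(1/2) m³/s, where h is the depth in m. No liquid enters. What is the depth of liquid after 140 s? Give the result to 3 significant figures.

Mass balance (ρ constant): A dh/dt = −0.125 √h.
This is separable: 2 d(√h)/dt = −0.125/A, so √h = √h₀ − (0.125/(2A)) t.
√h = √4.28 − 0.125·140/(2·7.50) = 2.0688 − 1.1667 = 0.90215.
h = 0.90215² = 0.81387 m.

0.814 m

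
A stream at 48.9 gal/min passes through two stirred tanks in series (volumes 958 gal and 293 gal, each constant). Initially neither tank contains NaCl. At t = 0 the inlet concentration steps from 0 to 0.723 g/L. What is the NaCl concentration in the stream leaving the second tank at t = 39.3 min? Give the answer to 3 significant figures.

0.583 g/L

Each tank obeys Vᵢ dCᵢ/dt = Q(Cᵢ₋₁ − Cᵢ), so τᵢ = Vᵢ/Q.
τ₁ = 958/48.9 = 19.591 min; τ₂ = 293/48.9 = 5.9918 min.
Tank 1: C₁ = C_in(1 − e^(−t/τ₁)). Tank 2 (τ₁ ≠ τ₂): C₂ = C_in[1 − (τ₁ e^(−t/τ₁) − τ₂ e^(−t/τ₂))/(τ₁ − τ₂)].
At t = 39.3: e^(−t/τ₁) = 0.13452, e^(−t/τ₂) = 0.0014174.
C₂ = 0.723·[1 − (19.591·0.13452 − 5.9918·0.0014174)/(13.599)] = 0.723·0.80683 = 0.58334 g/L.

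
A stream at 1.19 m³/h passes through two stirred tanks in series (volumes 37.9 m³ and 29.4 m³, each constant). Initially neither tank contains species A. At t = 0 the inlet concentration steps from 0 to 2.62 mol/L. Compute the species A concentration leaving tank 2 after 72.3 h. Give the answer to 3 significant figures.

1.90 mol/L

Time constants: τᵢ = Vᵢ/Q for each well-mixed tank.
τ₁ = 37.9/1.19 = 31.849 h; τ₂ = 29.4/1.19 = 24.706 h.
Tank 1: C₁ = C_in(1 − e^(−t/τ₁)). Tank 2 (τ₁ ≠ τ₂): C₂ = C_in[1 − (τ₁ e^(−t/τ₁) − τ₂ e^(−t/τ₂))/(τ₁ − τ₂)].
At t = 72.3: e^(−t/τ₁) = 0.10330, e^(−t/τ₂) = 0.053588.
C₂ = 2.62·[1 − (31.849·0.10330 − 24.706·0.053588)/(7.1429)] = 2.62·0.72475 = 1.8988 mol/L.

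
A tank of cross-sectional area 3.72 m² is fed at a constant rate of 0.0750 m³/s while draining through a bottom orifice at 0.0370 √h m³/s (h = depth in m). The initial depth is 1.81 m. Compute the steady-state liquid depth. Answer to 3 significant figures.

4.11 m

Level balance: A dh/dt = 0.0750 − 0.0370 √h. Setting dh/dt = 0:
Q_in = 0.0370 √h_ss ⇒ √h_ss = 0.0750/0.0370 = 2.0270.
h_ss = 2.0270² = 4.1088 m. (Since h₀ = 1.81 m < h_ss, the level will rise toward this value.)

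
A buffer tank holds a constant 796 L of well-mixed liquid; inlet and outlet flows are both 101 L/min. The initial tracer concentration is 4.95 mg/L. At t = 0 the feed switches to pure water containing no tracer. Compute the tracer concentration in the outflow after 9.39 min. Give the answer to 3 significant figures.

Species balance on the tank: V dC/dt = Q(C_in − C).
Rewrite as dC/dt + C/τ = C_in/τ, τ = V/Q = 7.8812 min.
Integrating: C(t) = C_in + (C₀ − C_in) e^(−t/τ).
C(9.39) = 0 + (4.95 − 0)·e^(−9.39/7.8812) = 0 + (4.9500)·0.30378 = 1.5037 mg/L.

1.50 mg/L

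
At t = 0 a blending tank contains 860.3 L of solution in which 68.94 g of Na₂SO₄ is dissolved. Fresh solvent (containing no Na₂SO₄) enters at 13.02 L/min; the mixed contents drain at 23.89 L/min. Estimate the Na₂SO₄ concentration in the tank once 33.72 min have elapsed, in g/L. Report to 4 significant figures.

Total volume: dV/dt = Q_in − Q_out = -10.8700 L/min, so V(t) = 860.3 − 10.8700 t and V(33.72) = 493.764 L.
Species balance (pure solvent in): dm/dt = −Q_out · m/V(t).
Separate: dm/m = −Q_out dt/V(t) ⇒ ln(m/m₀) = −(Q_out/(Q_in−Q_out)) ln(V/V₀).
m = m₀ (V₀/V)^(Q_out/(Q_in−Q_out)) = 68.94 × (860.3/493.764)^(-2.19779) = 20.3477 g.
C = m/V = 20.3477/493.764 = 0.0412094 g/L.

0.04121 g/L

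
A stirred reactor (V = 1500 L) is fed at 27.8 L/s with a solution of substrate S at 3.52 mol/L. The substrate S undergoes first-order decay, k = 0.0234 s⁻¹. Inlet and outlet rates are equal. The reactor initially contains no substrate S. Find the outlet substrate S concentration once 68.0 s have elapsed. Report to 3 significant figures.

V dC/dt = Q(C_in − C) − k V C.
This is linear with rate a = Q/V + k = 0.041933 s⁻¹.
C_ss = Q C_in/(Q + kV) = 1.5557 mol/L; C(t) = C_ss + (C₀ − C_ss) e^(−a t).
C(68.0) = 1.5557 + (-1.5557)·e^(−0.041933·68.0) = 1.5557 + (-1.5557)·0.057760 = 1.4659 mol/L.

1.47 mol/L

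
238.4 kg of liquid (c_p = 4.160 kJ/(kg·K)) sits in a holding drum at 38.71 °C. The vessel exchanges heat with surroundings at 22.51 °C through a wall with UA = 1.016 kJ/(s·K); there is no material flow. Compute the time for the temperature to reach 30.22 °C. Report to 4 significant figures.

M c_p dT/dt = −UA(T − T_amb).
τ = M c_p/UA = 976.126 s; T_ss = T_amb = 22.5100 °C.
T(t) = T_ss + (T₀ − T_ss)e^(−t/τ); set T = 30.22:
t = −τ ln[(T − T_ss)/(T₀ − T_ss)] = −976.126 · ln(0.475926) = 724.767 s.

724.8 s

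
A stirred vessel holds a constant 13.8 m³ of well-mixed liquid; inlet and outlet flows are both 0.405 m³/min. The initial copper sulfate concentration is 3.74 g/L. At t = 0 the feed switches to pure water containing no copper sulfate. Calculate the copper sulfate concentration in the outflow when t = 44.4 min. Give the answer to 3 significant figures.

Accumulation = in − out for the solute gives V dC/dt = Q(C_in − C).
Time constant τ = V/Q = 13.8/0.405 = 34.074 min.
Integrating: C(t) = C_in + (C₀ − C_in) e^(−t/τ).
C(44.4) = 0 + (3.74 − 0)·e^(−44.4/34.074) = 0 + (3.7400)·0.27170 = 1.0162 g/L.

1.02 g/L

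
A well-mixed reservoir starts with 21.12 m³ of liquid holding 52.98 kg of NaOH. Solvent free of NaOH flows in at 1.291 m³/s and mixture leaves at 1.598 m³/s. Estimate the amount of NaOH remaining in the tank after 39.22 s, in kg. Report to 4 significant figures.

Total volume: dV/dt = Q_in − Q_out = -0.307000 m³/s, so V(t) = 21.12 − 0.307000 t and V(39.22) = 9.07946 m³.
Species balance (pure solvent in): dm/dt = −Q_out · m/V(t).
dm/m = −Q_out dt/(V₀ − 0.307000 t); integrating gives ln(m/m₀) = −(Q_out/(Q_in−Q_out)) ln(V/V₀).
m = m₀ (V₀/V)^(Q_out/(Q_in−Q_out)) = 52.98 × (21.12/9.07946)^(-5.20521) = 0.654192 kg.

0.6542 kg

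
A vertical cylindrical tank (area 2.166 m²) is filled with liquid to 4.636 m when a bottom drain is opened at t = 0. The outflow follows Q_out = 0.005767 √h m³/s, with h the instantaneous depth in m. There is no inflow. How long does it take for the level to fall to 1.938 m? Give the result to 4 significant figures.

571.7 s

With no inflow, A dh/dt = −0.005767 √h.
This is separable: 2 d(√h)/dt = −0.005767/A, so √h = √h₀ − (0.005767/(2A)) t.
t = 2A(√h₀ − √h)/0.005767 = 2·2.166·(√4.636 − √1.938)/0.005767
  = 4.33200 × (2.15314 − 1.39212) / 0.005767 = 571.653 s.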